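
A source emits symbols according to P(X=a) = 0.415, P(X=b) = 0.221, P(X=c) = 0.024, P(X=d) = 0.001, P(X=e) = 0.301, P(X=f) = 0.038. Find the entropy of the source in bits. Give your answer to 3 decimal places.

1.848 bits

H(X) = −Σ p·log₂ p.
  −(0.415)·log₂(0.415) = 0.5266
  −(0.221)·log₂(0.221) = 0.4813
  −(0.024)·log₂(0.024) = 0.1291
  −(0.001)·log₂(0.001) = 0.0100
  −(0.301)·log₂(0.301) = 0.5214
  −(0.038)·log₂(0.038) = 0.1793
Sum: 0.5266 + 0.4813 + 0.1291 + 0.0100 + 0.5214 + 0.1793 = 1.848 bits.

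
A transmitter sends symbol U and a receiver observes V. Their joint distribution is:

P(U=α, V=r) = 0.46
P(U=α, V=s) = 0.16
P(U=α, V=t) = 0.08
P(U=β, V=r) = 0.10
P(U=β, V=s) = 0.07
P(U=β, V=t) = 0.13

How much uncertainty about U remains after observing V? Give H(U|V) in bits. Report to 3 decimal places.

Chain rule: H(U|V) = H(U,V) − H(V).
Marginals: p(U) = (0.7000, 0.3000), p(V) = (0.5600, 0.2300, 0.2100).
H(U,V) = 2.2133 bits; H(V) = 1.4289 bits.
H(U|V) = 2.2133 − 1.4289 = 0.784 bits.

0.784 bits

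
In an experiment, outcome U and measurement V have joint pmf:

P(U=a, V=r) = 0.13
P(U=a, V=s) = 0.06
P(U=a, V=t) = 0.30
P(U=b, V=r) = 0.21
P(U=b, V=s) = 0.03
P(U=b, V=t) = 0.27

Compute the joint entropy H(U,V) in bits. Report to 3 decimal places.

H(U,V) = −Σ p(x,y)·log₂ p(x,y) over all 6 cells.
  cell (a,r): −0.13·log₂0.13 = 0.3826
  cell (a,s): −0.06·log₂0.06 = 0.2435
  cell (a,t): −0.30·log₂0.30 = 0.5211
  cell (b,r): −0.21·log₂0.21 = 0.4728
  cell (b,s): −0.03·log₂0.03 = 0.1518
  cell (b,t): −0.27·log₂0.27 = 0.5100
Sum = 2.282 bits.

2.282 bits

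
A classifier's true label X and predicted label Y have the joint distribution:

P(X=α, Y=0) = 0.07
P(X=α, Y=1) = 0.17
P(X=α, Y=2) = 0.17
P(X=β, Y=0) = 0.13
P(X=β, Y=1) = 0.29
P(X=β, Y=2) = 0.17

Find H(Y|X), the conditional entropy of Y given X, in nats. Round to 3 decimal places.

1.037 nats

Marginals: p(X) = (0.4100, 0.5900), p(Y) = (0.2000, 0.4600, 0.3400).
H(Y|X) = Σ p(X) · H(Y|X=·).
  X=α: p=0.4100, H(Y|X=α) = 1.0318
  X=β: p=0.5900, H(Y|X=β) = 1.0409
Weighted sum = 1.037 nats.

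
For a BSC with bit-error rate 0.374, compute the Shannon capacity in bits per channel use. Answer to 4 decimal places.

0.0463 bits

Binary symmetric channel: C = 1 − h₂(ε) where h₂ is the binary entropy function.
h₂(0.374) = −0.374·log₂0.374 − 0.626·log₂0.626 = 0.9537.
C = 1 − 0.9537 = 0.0463 bits per channel use.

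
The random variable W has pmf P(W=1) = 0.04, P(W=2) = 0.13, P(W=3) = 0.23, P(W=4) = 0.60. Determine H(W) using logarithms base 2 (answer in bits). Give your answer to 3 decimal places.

H(W) = −Σ p·log₂ p.
  −(0.04)·log₂(0.04) = 0.1858
  −(0.13)·log₂(0.13) = 0.3826
  −(0.23)·log₂(0.23) = 0.4877
  −(0.60)·log₂(0.60) = 0.4422
Sum: 0.1858 + 0.3826 + 0.4877 + 0.4422 = 1.498 bits.

1.498 bits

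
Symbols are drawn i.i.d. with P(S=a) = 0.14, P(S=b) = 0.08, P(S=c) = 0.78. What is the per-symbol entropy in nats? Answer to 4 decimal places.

0.6711 nats

H(S) = −Σ p·ln p.
  −(0.14)·ln(0.14) = 0.27526
  −(0.08)·ln(0.08) = 0.20206
  −(0.78)·ln(0.78) = 0.19380
Sum: 0.27526 + 0.20206 + 0.19380 = 0.6711 nats.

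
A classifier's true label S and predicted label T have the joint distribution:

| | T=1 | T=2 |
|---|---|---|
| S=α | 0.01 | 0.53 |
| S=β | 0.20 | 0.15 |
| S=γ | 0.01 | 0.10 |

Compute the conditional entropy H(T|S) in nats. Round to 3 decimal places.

Marginals: p(S) = (0.5400, 0.3500, 0.1100), p(T) = (0.2200, 0.7800).
H(T|S) = Σ p(S) · H(T|S=·).
  S=α: p=0.5400, H(T|S=α) = 0.0922
  S=β: p=0.3500, H(T|S=β) = 0.6829
  S=γ: p=0.1100, H(T|S=γ) = 0.3046
Weighted sum = 0.322 nats.

0.322 nats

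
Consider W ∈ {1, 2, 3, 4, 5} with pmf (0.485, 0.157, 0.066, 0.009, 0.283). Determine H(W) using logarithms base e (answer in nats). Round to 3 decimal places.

1.221 nats

H(W) = −Σ p·ln p.
  −(0.485)·ln(0.485) = 0.3509
  −(0.157)·ln(0.157) = 0.2907
  −(0.066)·ln(0.066) = 0.1794
  −(0.009)·ln(0.009) = 0.0424
  −(0.283)·ln(0.283) = 0.3572
Sum: 0.3509 + 0.2907 + 0.1794 + 0.0424 + 0.3572 = 1.221 nats.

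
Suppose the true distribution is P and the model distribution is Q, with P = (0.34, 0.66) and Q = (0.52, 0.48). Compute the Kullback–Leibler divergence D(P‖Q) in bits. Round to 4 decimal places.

D(P‖Q) = Σ p·log₂(p/q).
  0.34·log₂(0.34/0.52) = -0.20841
  0.66·log₂(0.66/0.48) = 0.30322
D(P‖Q) = 0.0948 bits.

0.0948 bits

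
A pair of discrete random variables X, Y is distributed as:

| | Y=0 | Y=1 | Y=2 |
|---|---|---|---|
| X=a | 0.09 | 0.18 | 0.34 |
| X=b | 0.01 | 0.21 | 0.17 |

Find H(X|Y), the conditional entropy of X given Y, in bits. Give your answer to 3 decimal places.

Chain rule: H(X|Y) = H(X,Y) − H(Y).
Marginals: p(X) = (0.6100, 0.3900), p(Y) = (0.1000, 0.3900, 0.5100).
H(X,Y) = 2.2610 bits; H(Y) = 1.3574 bits.
H(X|Y) = 2.2610 − 1.3574 = 0.904 bits.

0.904 bits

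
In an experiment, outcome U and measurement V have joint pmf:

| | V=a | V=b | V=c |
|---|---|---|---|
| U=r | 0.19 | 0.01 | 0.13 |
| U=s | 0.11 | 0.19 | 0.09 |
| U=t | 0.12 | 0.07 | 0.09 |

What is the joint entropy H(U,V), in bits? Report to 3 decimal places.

H(U,V) = −Σ p(x,y)·log₂ p(x,y) over all 9 cells.
  cell (r,a): −0.19·log₂0.19 = 0.4552
  cell (r,b): −0.01·log₂0.01 = 0.0664
  cell (r,c): −0.13·log₂0.13 = 0.3826
  cell (s,a): −0.11·log₂0.11 = 0.3503
  cell (s,b): −0.19·log₂0.19 = 0.4552
  cell (s,c): −0.09·log₂0.09 = 0.3127
  cell (t,a): −0.12·log₂0.12 = 0.3671
  cell (t,b): −0.07·log₂0.07 = 0.2686
  cell (t,c): −0.09·log₂0.09 = 0.3127
Sum = 2.971 bits.

2.971 bits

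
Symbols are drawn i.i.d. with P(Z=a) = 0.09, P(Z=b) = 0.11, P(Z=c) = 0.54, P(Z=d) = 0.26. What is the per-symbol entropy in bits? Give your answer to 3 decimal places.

H(Z) = −Σ p·log₂ p.
  −(0.09)·log₂(0.09) = 0.3127
  −(0.11)·log₂(0.11) = 0.3503
  −(0.54)·log₂(0.54) = 0.4800
  −(0.26)·log₂(0.26) = 0.5053
Sum: 0.3127 + 0.3503 + 0.4800 + 0.5053 = 1.648 bits.

1.648 bits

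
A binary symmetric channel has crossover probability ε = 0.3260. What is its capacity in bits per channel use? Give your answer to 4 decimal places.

0.0892 bits

Binary symmetric channel: C = 1 − h₂(ε) where h₂ is the binary entropy function.
h₂(0.3260) = −0.3260·log₂0.3260 − 0.6740·log₂0.6740 = 0.9108.
C = 1 − 0.9108 = 0.0892 bits per channel use.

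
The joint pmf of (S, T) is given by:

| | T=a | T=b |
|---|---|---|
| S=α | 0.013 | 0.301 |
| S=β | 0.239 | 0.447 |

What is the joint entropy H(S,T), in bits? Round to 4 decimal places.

H(S,T) = −Σ p(x,y)·log₂ p(x,y) over all 4 cells.
  cell (α,a): −0.013·log₂0.013 = 0.08145
  cell (α,b): −0.301·log₂0.301 = 0.52138
  cell (β,a): −0.239·log₂0.239 = 0.49352
  cell (β,b): −0.447·log₂0.447 = 0.51926
Sum = 1.6156 bits.

1.6156 bits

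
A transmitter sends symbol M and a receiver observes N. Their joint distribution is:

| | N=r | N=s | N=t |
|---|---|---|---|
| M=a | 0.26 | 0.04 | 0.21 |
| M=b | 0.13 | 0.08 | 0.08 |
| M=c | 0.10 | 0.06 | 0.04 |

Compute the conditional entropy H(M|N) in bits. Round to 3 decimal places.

Chain rule: H(M|N) = H(M,N) − H(N).
Marginals: p(M) = (0.5100, 0.2900, 0.2000), p(N) = (0.4900, 0.1800, 0.3300).
H(M,N) = 2.8910 bits; H(N) = 1.4774 bits.
H(M|N) = 2.8910 − 1.4774 = 1.414 bits.

1.414 bits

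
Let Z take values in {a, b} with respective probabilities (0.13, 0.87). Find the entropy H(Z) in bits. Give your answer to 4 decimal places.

0.5574 bits

H(Z) = −Σ p·log₂ p.
  −(0.13)·log₂(0.13) = 0.38264
  −(0.87)·log₂(0.87) = 0.17479
Sum: 0.38264 + 0.17479 = 0.5574 bits.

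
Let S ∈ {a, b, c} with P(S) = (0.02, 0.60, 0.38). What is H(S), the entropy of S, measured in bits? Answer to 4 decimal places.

H(S) = −Σ p·log₂ p.
  −(0.02)·log₂(0.02) = 0.11288
  −(0.60)·log₂(0.60) = 0.44218
  −(0.38)·log₂(0.38) = 0.53045
Sum: 0.11288 + 0.44218 + 0.53045 = 1.0855 bits.

1.0855 bits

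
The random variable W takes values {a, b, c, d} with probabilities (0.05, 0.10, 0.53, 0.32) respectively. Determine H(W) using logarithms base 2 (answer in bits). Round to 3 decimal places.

1.560 bits

H(W) = −Σ p·log₂ p.
  −(0.05)·log₂(0.05) = 0.2161
  −(0.10)·log₂(0.10) = 0.3322
  −(0.53)·log₂(0.53) = 0.4854
  −(0.32)·log₂(0.32) = 0.5260
Sum: 0.2161 + 0.3322 + 0.4854 + 0.5260 = 1.560 bits.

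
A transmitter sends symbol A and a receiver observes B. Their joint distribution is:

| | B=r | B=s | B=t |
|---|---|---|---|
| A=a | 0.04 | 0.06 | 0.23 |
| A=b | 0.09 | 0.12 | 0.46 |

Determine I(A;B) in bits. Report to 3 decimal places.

0.000 bits

Marginals: p(A) = (0.3300, 0.6700), p(B) = (0.1300, 0.1800, 0.6900).
I(A;B) = Σ p(x,y)·log₂[p(x,y)/(p(x)p(y))].
  (a,r): 0.04·log₂(0.9324) = -0.0040
  (a,s): 0.06·log₂(1.0101) = 0.0009
  (a,t): 0.23·log₂(1.0101) = 0.0033
  (b,r): 0.09·log₂(1.0333) = 0.0043
  (b,s): 0.12·log₂(0.9950) = -0.0009
  (b,t): 0.46·log₂(0.9950) = -0.0033
Sum = 0.000 bits.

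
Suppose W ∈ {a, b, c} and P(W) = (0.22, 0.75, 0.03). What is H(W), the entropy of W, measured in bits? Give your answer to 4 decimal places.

H(W) = −Σ p·log₂ p.
  −(0.22)·log₂(0.22) = 0.48057
  −(0.75)·log₂(0.75) = 0.31128
  −(0.03)·log₂(0.03) = 0.15177
Sum: 0.48057 + 0.31128 + 0.15177 = 0.9436 bits.

0.9436 bits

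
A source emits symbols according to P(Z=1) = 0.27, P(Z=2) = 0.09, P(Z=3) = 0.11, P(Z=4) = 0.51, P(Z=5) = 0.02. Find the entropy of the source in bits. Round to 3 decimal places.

H(Z) = −Σ p·log₂ p.
  −(0.27)·log₂(0.27) = 0.5100
  −(0.09)·log₂(0.09) = 0.3127
  −(0.11)·log₂(0.11) = 0.3503
  −(0.51)·log₂(0.51) = 0.4954
  −(0.02)·log₂(0.02) = 0.1129
Sum: 0.5100 + 0.3127 + 0.3503 + 0.4954 + 0.1129 = 1.781 bits.

1.781 bits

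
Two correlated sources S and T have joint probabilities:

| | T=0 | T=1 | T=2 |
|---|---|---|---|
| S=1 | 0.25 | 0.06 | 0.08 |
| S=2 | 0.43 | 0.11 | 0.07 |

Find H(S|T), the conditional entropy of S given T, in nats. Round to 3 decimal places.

Marginals: p(S) = (0.3900, 0.6100), p(T) = (0.6800, 0.1700, 0.1500).
H(S|T) = Σ p(T) · H(S|T=·).
  T=0: p=0.6800, H(S|T=0) = 0.6577
  T=1: p=0.1700, H(S|T=1) = 0.6492
  T=2: p=0.1500, H(S|T=2) = 0.6909
Weighted sum = 0.661 nats.

0.661 nats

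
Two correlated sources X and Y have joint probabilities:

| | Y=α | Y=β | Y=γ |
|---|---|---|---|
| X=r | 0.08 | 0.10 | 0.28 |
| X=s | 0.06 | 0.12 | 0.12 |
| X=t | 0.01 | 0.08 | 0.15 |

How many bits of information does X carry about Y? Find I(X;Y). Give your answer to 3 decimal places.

0.052 bits

Marginals: p(X) = (0.4600, 0.3000, 0.2400), p(Y) = (0.1500, 0.3000, 0.5500).
I(X;Y) = H(X) + H(Y) − H(X,Y).
H(X) = 1.5306, H(Y) = 1.4060, H(X,Y) = 2.8841.
I(X;Y) = 1.5306 + 1.4060 − 2.8841 = 0.052 bits.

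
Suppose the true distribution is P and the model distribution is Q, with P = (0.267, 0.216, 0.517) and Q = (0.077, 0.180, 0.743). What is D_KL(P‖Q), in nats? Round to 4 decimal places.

D(P‖Q) = Σ p·ln(p/q).
  0.267·ln(0.267/0.077) = 0.33200
  0.216·ln(0.216/0.180) = 0.03938
  0.517·ln(0.517/0.743) = -0.18749
D(P‖Q) = 0.1839 nats.

0.1839 nats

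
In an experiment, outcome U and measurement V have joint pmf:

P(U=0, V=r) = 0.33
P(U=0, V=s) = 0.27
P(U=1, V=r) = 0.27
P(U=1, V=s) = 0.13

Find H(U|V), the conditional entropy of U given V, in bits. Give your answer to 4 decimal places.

Marginals: p(U) = (0.6000, 0.4000), p(V) = (0.6000, 0.4000).
H(U|V) = Σ p(V) · H(U|V=·).
  V=r: p=0.6000, H(U|V=r) = 0.9928
  V=s: p=0.4000, H(U|V=s) = 0.9097
Weighted sum = 0.9596 bits.

0.9596 bits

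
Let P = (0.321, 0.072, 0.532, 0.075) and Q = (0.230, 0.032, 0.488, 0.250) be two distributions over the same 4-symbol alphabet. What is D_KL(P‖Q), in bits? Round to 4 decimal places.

D(P‖Q) = Σ p·log₂(p/q).
  0.321·log₂(0.321/0.230) = 0.15438
  0.072·log₂(0.072/0.032) = 0.08423
  0.532·log₂(0.532/0.488) = 0.06626
  0.075·log₂(0.075/0.250) = -0.13027
D(P‖Q) = 0.1746 bits.

0.1746 bits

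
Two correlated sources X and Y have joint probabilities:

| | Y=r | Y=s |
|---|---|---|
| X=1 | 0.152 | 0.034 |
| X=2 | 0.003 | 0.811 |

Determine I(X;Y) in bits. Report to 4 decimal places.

0.4660 bits

Marginals: p(X) = (0.1860, 0.8140), p(Y) = (0.1550, 0.8450).
I(X;Y) = Σ p(x,y)·log₂[p(x,y)/(p(x)p(y))].
  (1,r): 0.152·log₂(5.2723) = 0.36456
  (1,s): 0.034·log₂(0.2163) = -0.07510
  (2,r): 0.003·log₂(0.0238) = -0.01618
  (2,s): 0.811·log₂(1.1791) = 0.19273
Sum = 0.4660 bits.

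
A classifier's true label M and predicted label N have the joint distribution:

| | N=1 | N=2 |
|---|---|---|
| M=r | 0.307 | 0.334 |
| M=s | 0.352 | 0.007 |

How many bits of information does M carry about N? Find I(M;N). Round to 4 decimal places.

Marginals: p(M) = (0.6410, 0.3590), p(N) = (0.6590, 0.3410).
I(M;N) = H(M) + H(N) − H(M,N).
H(M) = 0.9418, H(N) = 0.9258, H(M,N) = 1.6318.
I(M;N) = 0.9418 + 0.9258 − 1.6318 = 0.2358 bits.

0.2358 bits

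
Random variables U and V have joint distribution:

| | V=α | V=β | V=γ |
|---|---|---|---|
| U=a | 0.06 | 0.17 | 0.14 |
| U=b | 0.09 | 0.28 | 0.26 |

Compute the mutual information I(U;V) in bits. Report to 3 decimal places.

Marginals: p(U) = (0.3700, 0.6300), p(V) = (0.1500, 0.4500, 0.4000).
I(U;V) = Σ p(x,y)·log₂[p(x,y)/(p(x)p(y))].
  (a,α): 0.06·log₂(1.0811) = 0.0067
  (a,β): 0.17·log₂(1.0210) = 0.0051
  (a,γ): 0.14·log₂(0.9459) = -0.0112
  (b,α): 0.09·log₂(0.9524) = -0.0063
  (b,β): 0.28·log₂(0.9877) = -0.0050
  (b,γ): 0.26·log₂(1.0317) = 0.0117
Sum = 0.001 bits.

0.001 bits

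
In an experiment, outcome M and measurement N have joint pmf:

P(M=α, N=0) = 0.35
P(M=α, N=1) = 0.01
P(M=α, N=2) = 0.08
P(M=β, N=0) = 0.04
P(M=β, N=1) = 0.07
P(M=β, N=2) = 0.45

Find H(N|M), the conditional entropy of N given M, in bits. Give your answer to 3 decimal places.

0.871 bits

Chain rule: H(N|M) = H(M,N) − H(M).
Marginals: p(M) = (0.4400, 0.5600), p(N) = (0.3900, 0.0800, 0.5300).
H(M,N) = 1.8608 bits; H(M) = 0.9896 bits.
H(N|M) = 1.8608 − 0.9896 = 0.871 bits.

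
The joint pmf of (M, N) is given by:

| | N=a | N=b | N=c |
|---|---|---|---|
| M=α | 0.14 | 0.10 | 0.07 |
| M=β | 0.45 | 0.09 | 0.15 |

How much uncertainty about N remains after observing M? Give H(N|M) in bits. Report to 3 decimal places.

Marginals: p(M) = (0.3100, 0.6900), p(N) = (0.5900, 0.1900, 0.2200).
H(N|M) = Σ p(M) · H(N|M=·).
  M=α: p=0.3100, H(N|M=α) = 1.5292
  M=β: p=0.6900, H(N|M=β) = 1.2641
Weighted sum = 1.346 bits.

1.346 bits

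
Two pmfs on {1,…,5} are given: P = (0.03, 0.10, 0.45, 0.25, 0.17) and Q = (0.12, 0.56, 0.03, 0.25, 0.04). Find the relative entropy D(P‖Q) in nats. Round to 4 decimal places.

D(P‖Q) = Σ p·ln(p/q).
  0.03·ln(0.03/0.12) = -0.04159
  0.10·ln(0.10/0.56) = -0.17228
  0.45·ln(0.45/0.03) = 1.21862
  0.25·ln(0.25/0.25) = 0.00000
  0.17·ln(0.17/0.04) = 0.24598
D(P‖Q) = 1.2507 nats.

1.2507 nats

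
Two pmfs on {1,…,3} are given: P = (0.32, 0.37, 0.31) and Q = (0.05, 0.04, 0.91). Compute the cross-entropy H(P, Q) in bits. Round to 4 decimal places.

H(P,Q) = −Σ p·log₂ q.
  −0.32·log₂(0.05) = 1.38302
  −0.37·log₂(0.04) = 1.71823
  −0.31·log₂(0.91) = 0.04218
H(P,Q) = 3.1434 bits.

3.1434 bits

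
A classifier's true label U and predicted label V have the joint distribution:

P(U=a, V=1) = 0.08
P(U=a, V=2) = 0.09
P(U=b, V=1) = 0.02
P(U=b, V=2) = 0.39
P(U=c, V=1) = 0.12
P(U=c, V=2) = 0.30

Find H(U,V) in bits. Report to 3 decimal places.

H(U,V) = −Σ p(x,y)·log₂ p(x,y) over all 6 cells.
  cell (a,1): −0.08·log₂0.08 = 0.2915
  cell (a,2): −0.09·log₂0.09 = 0.3127
  cell (b,1): −0.02·log₂0.02 = 0.1129
  cell (b,2): −0.39·log₂0.39 = 0.5298
  cell (c,1): −0.12·log₂0.12 = 0.3671
  cell (c,2): −0.30·log₂0.30 = 0.5211
Sum = 2.135 bits.

2.135 bits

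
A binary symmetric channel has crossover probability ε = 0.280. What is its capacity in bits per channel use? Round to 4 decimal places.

0.1445 bits

Binary symmetric channel: C = 1 − h₂(ε) where h₂ is the binary entropy function.
h₂(0.280) = −0.280·log₂0.280 − 0.720·log₂0.720 = 0.8555.
C = 1 − 0.8555 = 0.1445 bits per channel use.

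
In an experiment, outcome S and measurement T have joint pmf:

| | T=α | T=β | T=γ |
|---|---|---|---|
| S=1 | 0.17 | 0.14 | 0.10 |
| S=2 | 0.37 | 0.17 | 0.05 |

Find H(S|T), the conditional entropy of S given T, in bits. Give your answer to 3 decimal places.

Chain rule: H(S|T) = H(S,T) − H(T).
Marginals: p(S) = (0.4100, 0.5900), p(T) = (0.5400, 0.3100, 0.1500).
H(S,T) = 2.3453 bits; H(T) = 1.4144 bits.
H(S|T) = 2.3453 − 1.4144 = 0.931 bits.

0.931 bits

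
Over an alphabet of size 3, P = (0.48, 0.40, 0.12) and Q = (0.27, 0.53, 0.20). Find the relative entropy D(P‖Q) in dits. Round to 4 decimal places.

0.0444 dits

D(P‖Q) = Σ p·log₁₀(p/q).
  0.48·log₁₀(0.48/0.27) = 0.11994
  0.40·log₁₀(0.40/0.53) = -0.04889
  0.12·log₁₀(0.12/0.20) = -0.02662
D(P‖Q) = 0.0444 dits.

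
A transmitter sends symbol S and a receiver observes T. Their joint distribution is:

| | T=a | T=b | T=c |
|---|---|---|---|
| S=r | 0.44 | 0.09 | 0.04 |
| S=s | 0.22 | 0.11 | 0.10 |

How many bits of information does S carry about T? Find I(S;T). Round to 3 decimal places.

Marginals: p(S) = (0.5700, 0.4300), p(T) = (0.6600, 0.2000, 0.1400).
I(S;T) = Σ p(x,y)·log₂[p(x,y)/(p(x)p(y))].
  (r,a): 0.44·log₂(1.1696) = 0.0994
  (r,b): 0.09·log₂(0.7895) = -0.0307
  (r,c): 0.04·log₂(0.5013) = -0.0399
  (s,a): 0.22·log₂(0.7752) = -0.0808
  (s,b): 0.11·log₂(1.2791) = 0.0391
  (s,c): 0.10·log₂(1.6611) = 0.0732
Sum = 0.060 bits.

0.060 bits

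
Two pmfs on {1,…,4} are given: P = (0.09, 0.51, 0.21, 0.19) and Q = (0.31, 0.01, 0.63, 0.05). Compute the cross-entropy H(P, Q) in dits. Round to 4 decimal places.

H(P,Q) = −Σ p·log₁₀ q.
  −0.09·log₁₀(0.31) = 0.04578
  −0.51·log₁₀(0.01) = 1.02000
  −0.21·log₁₀(0.63) = 0.04214
  −0.19·log₁₀(0.05) = 0.24720
H(P,Q) = 1.3551 dits.

1.3551 dits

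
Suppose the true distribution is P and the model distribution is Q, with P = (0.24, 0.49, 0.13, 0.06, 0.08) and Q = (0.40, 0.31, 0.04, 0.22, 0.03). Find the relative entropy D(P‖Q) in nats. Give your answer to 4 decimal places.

0.2555 nats

D(P‖Q) = Σ p·ln(p/q).
  0.24·ln(0.24/0.40) = -0.12260
  0.49·ln(0.49/0.31) = 0.22434
  0.13·ln(0.13/0.04) = 0.15323
  0.06·ln(0.06/0.22) = -0.07796
  0.08·ln(0.08/0.03) = 0.07847
D(P‖Q) = 0.2555 nats.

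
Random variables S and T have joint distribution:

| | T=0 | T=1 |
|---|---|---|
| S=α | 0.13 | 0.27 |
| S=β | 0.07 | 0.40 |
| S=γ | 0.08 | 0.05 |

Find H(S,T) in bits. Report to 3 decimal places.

H(S,T) = −Σ p(x,y)·log₂ p(x,y) over all 6 cells.
  cell (α,0): −0.13·log₂0.13 = 0.3826
  cell (α,1): −0.27·log₂0.27 = 0.5100
  cell (β,0): −0.07·log₂0.07 = 0.2686
  cell (β,1): −0.40·log₂0.40 = 0.5288
  cell (γ,0): −0.08·log₂0.08 = 0.2915
  cell (γ,1): −0.05·log₂0.05 = 0.2161
Sum = 2.198 bits.

2.198 bits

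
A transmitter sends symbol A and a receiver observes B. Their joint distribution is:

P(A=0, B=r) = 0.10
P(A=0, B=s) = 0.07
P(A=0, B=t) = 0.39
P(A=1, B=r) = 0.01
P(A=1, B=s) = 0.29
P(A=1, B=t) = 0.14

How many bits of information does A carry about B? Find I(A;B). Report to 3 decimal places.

Marginals: p(A) = (0.5600, 0.4400), p(B) = (0.1100, 0.3600, 0.5300).
I(A;B) = Σ p(x,y)·log₂[p(x,y)/(p(x)p(y))].
  (0,r): 0.10·log₂(1.6234) = 0.0699
  (0,s): 0.07·log₂(0.3472) = -0.1068
  (0,t): 0.39·log₂(1.3140) = 0.1537
  (1,r): 0.01·log₂(0.2066) = -0.0228
  (1,s): 0.29·log₂(1.8308) = 0.2530
  (1,t): 0.14·log₂(0.6003) = -0.1031
Sum = 0.244 bits.

0.244 bits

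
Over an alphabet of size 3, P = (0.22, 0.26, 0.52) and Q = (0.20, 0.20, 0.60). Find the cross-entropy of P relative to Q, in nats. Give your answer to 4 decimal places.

1.0382 nats

H(P,Q) = −Σ p·ln q.
  −0.22·ln(0.20) = 0.35408
  −0.26·ln(0.20) = 0.41845
  −0.52·ln(0.60) = 0.26563
H(P,Q) = 1.0382 nats.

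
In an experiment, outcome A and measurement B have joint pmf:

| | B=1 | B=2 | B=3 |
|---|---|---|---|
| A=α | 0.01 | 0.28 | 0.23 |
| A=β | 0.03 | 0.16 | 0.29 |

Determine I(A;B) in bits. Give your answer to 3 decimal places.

0.035 bits

Marginals: p(A) = (0.5200, 0.4800), p(B) = (0.0400, 0.4400, 0.5200).
I(A;B) = H(A) + H(B) − H(A,B).
H(A) = 0.9988, H(B) = 1.1975, H(A,B) = 2.1610.
I(A;B) = 0.9988 + 1.1975 − 2.1610 = 0.035 bits.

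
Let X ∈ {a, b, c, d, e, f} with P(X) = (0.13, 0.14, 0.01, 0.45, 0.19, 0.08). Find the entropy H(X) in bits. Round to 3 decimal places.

H(X) = −Σ p·log₂ p.
  −(0.13)·log₂(0.13) = 0.3826
  −(0.14)·log₂(0.14) = 0.3971
  −(0.01)·log₂(0.01) = 0.0664
  −(0.45)·log₂(0.45) = 0.5184
  −(0.19)·log₂(0.19) = 0.4552
  −(0.08)·log₂(0.08) = 0.2915
Sum: 0.3826 + 0.3971 + 0.0664 + 0.5184 + 0.4552 + 0.2915 = 2.111 bits.

2.111 bits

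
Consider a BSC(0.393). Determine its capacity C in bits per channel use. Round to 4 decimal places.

Binary symmetric channel: C = 1 − h₂(ε) where h₂ is the binary entropy function.
h₂(0.393) = −0.393·log₂0.393 − 0.607·log₂0.607 = 0.9667.
C = 1 − 0.9667 = 0.0333 bits per channel use.

0.0333 bits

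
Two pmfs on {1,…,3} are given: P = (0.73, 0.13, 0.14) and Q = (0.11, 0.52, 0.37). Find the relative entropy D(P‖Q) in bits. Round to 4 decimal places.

D(P‖Q) = Σ p·log₂(p/q).
  0.73·log₂(0.73/0.11) = 1.99319
  0.13·log₂(0.13/0.52) = -0.26000
  0.14·log₂(0.14/0.37) = -0.19629
D(P‖Q) = 1.5369 bits.

1.5369 bits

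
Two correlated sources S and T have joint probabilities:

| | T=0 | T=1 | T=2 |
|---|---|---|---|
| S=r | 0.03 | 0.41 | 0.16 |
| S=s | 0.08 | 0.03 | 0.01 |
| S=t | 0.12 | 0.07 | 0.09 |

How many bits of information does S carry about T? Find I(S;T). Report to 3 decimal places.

0.252 bits

Marginals: p(S) = (0.6000, 0.1200, 0.2800), p(T) = (0.2300, 0.5100, 0.2600).
I(S;T) = Σ p(x,y)·log₂[p(x,y)/(p(x)p(y))].
  (r,0): 0.03·log₂(0.2174) = -0.0660
  (r,1): 0.41·log₂(1.3399) = 0.1731
  (r,2): 0.16·log₂(1.0256) = 0.0058
  (s,0): 0.08·log₂(2.8986) = 0.1228
  (s,1): 0.03·log₂(0.4902) = -0.0309
  (s,2): 0.01·log₂(0.3205) = -0.0164
  (t,0): 0.12·log₂(1.8634) = 0.1077
  (t,1): 0.07·log₂(0.4902) = -0.0720
  (t,2): 0.09·log₂(1.2363) = 0.0275
Sum = 0.252 bits.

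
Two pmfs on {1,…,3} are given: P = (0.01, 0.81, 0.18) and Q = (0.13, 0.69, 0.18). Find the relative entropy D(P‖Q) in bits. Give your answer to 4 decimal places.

D(P‖Q) = Σ p·log₂(p/q).
  0.01·log₂(0.01/0.13) = -0.03700
  0.81·log₂(0.81/0.69) = 0.18737
  0.18·log₂(0.18/0.18) = 0.00000
D(P‖Q) = 0.1504 bits.

0.1504 bits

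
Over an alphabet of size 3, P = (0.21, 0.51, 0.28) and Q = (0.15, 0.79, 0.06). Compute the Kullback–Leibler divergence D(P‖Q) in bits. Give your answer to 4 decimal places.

0.4022 bits

D(P‖Q) = Σ p·log₂(p/q).
  0.21·log₂(0.21/0.15) = 0.10194
  0.51·log₂(0.51/0.79) = -0.32199
  0.28·log₂(0.28/0.06) = 0.62227
D(P‖Q) = 0.4022 bits.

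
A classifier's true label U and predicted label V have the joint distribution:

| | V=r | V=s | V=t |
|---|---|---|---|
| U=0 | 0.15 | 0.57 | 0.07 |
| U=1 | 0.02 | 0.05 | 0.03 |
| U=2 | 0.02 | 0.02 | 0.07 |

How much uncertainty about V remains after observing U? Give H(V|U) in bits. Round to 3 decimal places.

Chain rule: H(V|U) = H(U,V) − H(U).
Marginals: p(U) = (0.7900, 0.1000, 0.1100), p(V) = (0.1900, 0.6400, 0.1700).
H(U,V) = 2.1164 bits; H(U) = 0.9511 bits.
H(V|U) = 2.1164 − 0.9511 = 1.165 bits.

1.165 bits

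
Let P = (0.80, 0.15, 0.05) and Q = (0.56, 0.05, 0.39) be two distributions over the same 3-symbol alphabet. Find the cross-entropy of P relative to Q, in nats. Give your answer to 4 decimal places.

0.9603 nats

H(P,Q) = −Σ p·ln q.
  −0.80·ln(0.56) = 0.46385
  −0.15·ln(0.05) = 0.44936
  −0.05·ln(0.39) = 0.04708
H(P,Q) = 0.9603 nats.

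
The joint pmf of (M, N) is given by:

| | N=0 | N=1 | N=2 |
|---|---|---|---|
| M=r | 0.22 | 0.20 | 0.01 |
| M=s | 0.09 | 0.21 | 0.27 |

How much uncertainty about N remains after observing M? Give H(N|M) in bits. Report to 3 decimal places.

1.321 bits

Marginals: p(M) = (0.4300, 0.5700), p(N) = (0.3100, 0.4100, 0.2800).
H(N|M) = Σ p(M) · H(N|M=·).
  M=r: p=0.4300, H(N|M=r) = 1.1345
  M=s: p=0.5700, H(N|M=s) = 1.4618
Weighted sum = 1.321 bits.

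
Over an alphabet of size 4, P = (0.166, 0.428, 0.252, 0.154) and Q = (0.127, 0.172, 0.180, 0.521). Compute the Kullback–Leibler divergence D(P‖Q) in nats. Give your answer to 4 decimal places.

D(P‖Q) = Σ p·ln(p/q).
  0.166·ln(0.166/0.127) = 0.04445
  0.428·ln(0.428/0.172) = 0.39018
  0.252·ln(0.252/0.180) = 0.08479
  0.154·ln(0.154/0.521) = -0.18769
D(P‖Q) = 0.3317 nats.

0.3317 nats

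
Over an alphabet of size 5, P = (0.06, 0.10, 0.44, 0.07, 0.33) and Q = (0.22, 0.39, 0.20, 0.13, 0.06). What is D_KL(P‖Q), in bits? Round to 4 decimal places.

D(P‖Q) = Σ p·log₂(p/q).
  0.06·log₂(0.06/0.22) = -0.11247
  0.10·log₂(0.10/0.39) = -0.19635
  0.44·log₂(0.44/0.20) = 0.50050
  0.07·log₂(0.07/0.13) = -0.06252
  0.33·log₂(0.33/0.06) = 0.81161
D(P‖Q) = 0.9408 bits.

0.9408 bits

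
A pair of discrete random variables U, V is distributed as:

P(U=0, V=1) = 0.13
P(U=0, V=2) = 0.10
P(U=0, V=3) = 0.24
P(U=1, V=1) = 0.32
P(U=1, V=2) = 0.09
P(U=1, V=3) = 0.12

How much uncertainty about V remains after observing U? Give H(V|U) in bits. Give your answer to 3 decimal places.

Marginals: p(U) = (0.4700, 0.5300), p(V) = (0.4500, 0.1900, 0.3600).
H(V|U) = Σ p(U) · H(V|U=·).
  U=0: p=0.4700, H(V|U=0) = 1.4830
  U=1: p=0.5300, H(V|U=1) = 1.3591
Weighted sum = 1.417 bits.

1.417 bits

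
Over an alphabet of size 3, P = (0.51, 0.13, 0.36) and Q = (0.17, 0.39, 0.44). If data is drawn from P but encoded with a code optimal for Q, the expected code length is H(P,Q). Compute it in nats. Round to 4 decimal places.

H(P,Q) = −Σ p·ln q.
  −0.51·ln(0.17) = 0.90370
  −0.13·ln(0.39) = 0.12241
  −0.36·ln(0.44) = 0.29555
H(P,Q) = 1.3217 nats.

1.3217 nats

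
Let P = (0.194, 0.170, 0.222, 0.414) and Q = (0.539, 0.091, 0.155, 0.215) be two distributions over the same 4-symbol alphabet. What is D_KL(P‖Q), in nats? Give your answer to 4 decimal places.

0.2590 nats

D(P‖Q) = Σ p·ln(p/q).
  0.194·ln(0.194/0.539) = -0.19824
  0.170·ln(0.170/0.091) = 0.10624
  0.222·ln(0.222/0.155) = 0.07975
  0.414·ln(0.414/0.215) = 0.27126
D(P‖Q) = 0.2590 nats.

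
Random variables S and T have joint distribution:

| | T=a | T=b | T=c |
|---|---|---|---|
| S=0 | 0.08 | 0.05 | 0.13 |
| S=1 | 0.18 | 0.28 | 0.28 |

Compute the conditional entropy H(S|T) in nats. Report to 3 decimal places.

Marginals: p(S) = (0.2600, 0.7400), p(T) = (0.2600, 0.3300, 0.4100).
H(S|T) = Σ p(T) · H(S|T=·).
  T=a: p=0.2600, H(S|T=a) = 0.6172
  T=b: p=0.3300, H(S|T=b) = 0.4253
  T=c: p=0.4100, H(S|T=c) = 0.6246
Weighted sum = 0.557 nats.

0.557 nats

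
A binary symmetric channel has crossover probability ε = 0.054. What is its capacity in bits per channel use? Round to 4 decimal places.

0.6968 bits

Binary symmetric channel: C = 1 − h₂(ε) where h₂ is the binary entropy function.
h₂(0.054) = −0.054·log₂0.054 − 0.946·log₂0.946 = 0.3032.
C = 1 − 0.3032 = 0.6968 bits per channel use.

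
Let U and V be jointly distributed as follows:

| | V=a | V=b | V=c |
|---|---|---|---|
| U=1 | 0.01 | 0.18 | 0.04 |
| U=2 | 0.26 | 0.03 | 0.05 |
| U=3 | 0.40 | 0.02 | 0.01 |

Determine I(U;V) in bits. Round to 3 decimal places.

0.469 bits

Marginals: p(U) = (0.2300, 0.3400, 0.4300), p(V) = (0.6700, 0.2300, 0.1000).
I(U;V) = H(U) + H(V) − H(U,V).
H(U) = 1.5404, H(V) = 1.2070, H(U,V) = 2.2787.
I(U;V) = 1.5404 + 1.2070 − 2.2787 = 0.469 bits.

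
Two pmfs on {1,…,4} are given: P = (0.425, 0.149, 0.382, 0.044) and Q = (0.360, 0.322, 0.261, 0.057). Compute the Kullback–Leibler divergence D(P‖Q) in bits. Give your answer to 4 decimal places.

D(P‖Q) = Σ p·log₂(p/q).
  0.425·log₂(0.425/0.360) = 0.10177
  0.149·log₂(0.149/0.322) = -0.16565
  0.382·log₂(0.382/0.261) = 0.20992
  0.044·log₂(0.044/0.057) = -0.01643
D(P‖Q) = 0.1296 bits.

0.1296 bits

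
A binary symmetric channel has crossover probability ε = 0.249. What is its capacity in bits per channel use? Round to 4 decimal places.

Binary symmetric channel: C = 1 − h₂(ε) where h₂ is the binary entropy function.
h₂(0.249) = −0.249·log₂0.249 − 0.751·log₂0.751 = 0.8097.
C = 1 − 0.8097 = 0.1903 bits per channel use.

0.1903 bits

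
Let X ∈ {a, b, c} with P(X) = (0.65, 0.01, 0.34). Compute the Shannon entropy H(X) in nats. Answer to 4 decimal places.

0.6929 nats

H(X) = −Σ p·ln p.
  −(0.65)·ln(0.65) = 0.28001
  −(0.01)·ln(0.01) = 0.04605
  −(0.34)·ln(0.34) = 0.36680
Sum: 0.28001 + 0.04605 + 0.36680 = 0.6929 nats.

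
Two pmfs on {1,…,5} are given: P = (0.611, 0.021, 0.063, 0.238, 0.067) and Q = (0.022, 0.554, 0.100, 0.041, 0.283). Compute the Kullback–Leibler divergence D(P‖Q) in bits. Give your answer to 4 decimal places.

3.2536 bits

D(P‖Q) = Σ p·log₂(p/q).
  0.611·log₂(0.611/0.022) = 2.93011
  0.021·log₂(0.021/0.554) = -0.09915
  0.063·log₂(0.063/0.100) = -0.04199
  0.238·log₂(0.238/0.041) = 0.60387
  0.067·log₂(0.067/0.283) = -0.13926
D(P‖Q) = 3.2536 bits.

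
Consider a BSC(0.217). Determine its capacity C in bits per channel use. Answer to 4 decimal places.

Binary symmetric channel: C = 1 − h₂(ε) where h₂ is the binary entropy function.
h₂(0.217) = −0.217·log₂0.217 − 0.783·log₂0.783 = 0.7547.
C = 1 − 0.7547 = 0.2453 bits per channel use.

0.2453 bits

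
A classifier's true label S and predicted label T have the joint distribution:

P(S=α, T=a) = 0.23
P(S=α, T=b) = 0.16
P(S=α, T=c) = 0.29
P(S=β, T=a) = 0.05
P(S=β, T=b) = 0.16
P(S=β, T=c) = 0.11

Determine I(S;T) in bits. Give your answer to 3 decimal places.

0.055 bits

Marginals: p(S) = (0.6800, 0.3200), p(T) = (0.2800, 0.3200, 0.4000).
I(S;T) = H(S) + H(T) − H(S,T).
H(S) = 0.9044, H(T) = 1.5690, H(S,T) = 2.4180.
I(S;T) = 0.9044 + 1.5690 − 2.4180 = 0.055 bits.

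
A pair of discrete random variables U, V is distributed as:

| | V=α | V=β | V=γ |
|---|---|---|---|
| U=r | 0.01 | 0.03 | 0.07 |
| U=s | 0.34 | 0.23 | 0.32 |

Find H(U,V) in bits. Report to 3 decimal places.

H(U,V) = −Σ p(x,y)·log₂ p(x,y) over all 6 cells.
  cell (r,α): −0.01·log₂0.01 = 0.0664
  cell (r,β): −0.03·log₂0.03 = 0.1518
  cell (r,γ): −0.07·log₂0.07 = 0.2686
  cell (s,α): −0.34·log₂0.34 = 0.5292
  cell (s,β): −0.23·log₂0.23 = 0.4877
  cell (s,γ): −0.32·log₂0.32 = 0.5260
Sum = 2.030 bits.

2.030 bits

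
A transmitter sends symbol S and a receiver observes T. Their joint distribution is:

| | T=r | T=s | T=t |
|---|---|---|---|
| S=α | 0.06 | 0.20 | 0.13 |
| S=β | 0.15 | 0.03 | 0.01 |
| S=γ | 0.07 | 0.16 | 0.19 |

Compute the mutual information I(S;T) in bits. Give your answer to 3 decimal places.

Marginals: p(S) = (0.3900, 0.1900, 0.4200), p(T) = (0.2800, 0.3900, 0.3300).
I(S;T) = H(S) + H(T) − H(S,T).
H(S) = 1.5107, H(T) = 1.5718, H(S,T) = 2.8661.
I(S;T) = 1.5107 + 1.5718 − 2.8661 = 0.216 bits.

0.216 bits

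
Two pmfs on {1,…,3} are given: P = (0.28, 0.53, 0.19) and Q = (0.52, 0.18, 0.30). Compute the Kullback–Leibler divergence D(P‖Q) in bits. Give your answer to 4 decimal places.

D(P‖Q) = Σ p·log₂(p/q).
  0.28·log₂(0.28/0.52) = -0.25006
  0.53·log₂(0.53/0.18) = 0.82574
  0.19·log₂(0.19/0.30) = -0.12520
D(P‖Q) = 0.4505 bits.

0.4505 bits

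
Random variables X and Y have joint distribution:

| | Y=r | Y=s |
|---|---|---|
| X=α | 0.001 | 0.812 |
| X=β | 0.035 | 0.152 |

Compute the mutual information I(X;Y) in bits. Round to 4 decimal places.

Marginals: p(X) = (0.8130, 0.1870), p(Y) = (0.0360, 0.9640).
I(X;Y) = Σ p(x,y)·log₂[p(x,y)/(p(x)p(y))].
  (α,r): 0.001·log₂(0.0342) = -0.00487
  (α,s): 0.812·log₂(1.0361) = 0.04151
  (β,r): 0.035·log₂(5.1990) = 0.08324
  (β,s): 0.152·log₂(0.8432) = -0.03740
Sum = 0.0825 bits.

0.0825 bits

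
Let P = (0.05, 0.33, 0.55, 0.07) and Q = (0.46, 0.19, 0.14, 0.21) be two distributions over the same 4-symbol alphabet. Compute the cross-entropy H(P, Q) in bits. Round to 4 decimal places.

H(P,Q) = −Σ p·log₂ q.
  −0.05·log₂(0.46) = 0.05601
  −0.33·log₂(0.19) = 0.79066
  −0.55·log₂(0.14) = 1.56008
  −0.07·log₂(0.21) = 0.15761
H(P,Q) = 2.5644 bits.

2.5644 bits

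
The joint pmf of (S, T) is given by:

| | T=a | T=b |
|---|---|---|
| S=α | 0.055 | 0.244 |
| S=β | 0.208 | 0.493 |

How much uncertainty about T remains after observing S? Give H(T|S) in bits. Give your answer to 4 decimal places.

Chain rule: H(T|S) = H(S,T) − H(S).
Marginals: p(S) = (0.2990, 0.7010), p(T) = (0.2630, 0.7370).
H(S,T) = 1.7009 bits; H(S) = 0.8801 bits.
H(T|S) = 1.7009 − 0.8801 = 0.8208 bits.

0.8208 bits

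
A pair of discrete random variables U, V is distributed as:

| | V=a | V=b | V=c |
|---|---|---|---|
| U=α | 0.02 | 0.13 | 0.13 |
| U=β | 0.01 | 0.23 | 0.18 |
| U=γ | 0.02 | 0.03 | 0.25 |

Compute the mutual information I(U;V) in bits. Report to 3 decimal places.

0.133 bits

Marginals: p(U) = (0.2800, 0.4200, 0.3000), p(V) = (0.0500, 0.3900, 0.5600).
I(U;V) = Σ p(x,y)·log₂[p(x,y)/(p(x)p(y))].
  (α,a): 0.02·log₂(1.4286) = 0.0103
  (α,b): 0.13·log₂(1.1905) = 0.0327
  (α,c): 0.13·log₂(0.8291) = -0.0352
  (β,a): 0.01·log₂(0.4762) = -0.0107
  (β,b): 0.23·log₂(1.4042) = 0.1126
  (β,c): 0.18·log₂(0.7653) = -0.0695
  (γ,a): 0.02·log₂(1.3333) = 0.0083
  (γ,b): 0.03·log₂(0.2564) = -0.0589
  (γ,c): 0.25·log₂(1.4881) = 0.1434
Sum = 0.133 bits.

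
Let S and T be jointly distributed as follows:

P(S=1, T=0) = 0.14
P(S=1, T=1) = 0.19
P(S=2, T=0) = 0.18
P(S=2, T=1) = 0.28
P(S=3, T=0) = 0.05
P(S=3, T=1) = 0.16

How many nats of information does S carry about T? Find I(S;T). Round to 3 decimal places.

Marginals: p(S) = (0.3300, 0.4600, 0.2100), p(T) = (0.3700, 0.6300).
I(S;T) = H(S) + H(T) − H(S,T).
H(S) = 1.0508, H(T) = 0.6590, H(S,T) = 1.6989.
I(S;T) = 1.0508 + 0.6590 − 1.6989 = 0.011 nats.

0.011 nats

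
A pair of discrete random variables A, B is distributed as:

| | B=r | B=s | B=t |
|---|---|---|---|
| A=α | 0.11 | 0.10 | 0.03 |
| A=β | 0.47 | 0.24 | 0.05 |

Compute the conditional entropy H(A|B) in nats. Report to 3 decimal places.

0.541 nats

Marginals: p(A) = (0.2400, 0.7600), p(B) = (0.5800, 0.3400, 0.0800).
H(A|B) = Σ p(B) · H(A|B=·).
  B=r: p=0.5800, H(A|B=r) = 0.4857
  B=s: p=0.3400, H(A|B=s) = 0.6058
  B=t: p=0.0800, H(A|B=t) = 0.6616
Weighted sum = 0.541 nats.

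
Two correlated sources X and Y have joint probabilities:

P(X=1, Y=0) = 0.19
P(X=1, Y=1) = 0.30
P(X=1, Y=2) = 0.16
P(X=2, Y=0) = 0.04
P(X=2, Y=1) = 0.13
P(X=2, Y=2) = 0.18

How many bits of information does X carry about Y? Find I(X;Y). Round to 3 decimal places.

Marginals: p(X) = (0.6500, 0.3500), p(Y) = (0.2300, 0.4300, 0.3400).
I(X;Y) = Σ p(x,y)·log₂[p(x,y)/(p(x)p(y))].
  (1,0): 0.19·log₂(1.2709) = 0.0657
  (1,1): 0.30·log₂(1.0733) = 0.0306
  (1,2): 0.16·log₂(0.7240) = -0.0746
  (2,0): 0.04·log₂(0.4969) = -0.0404
  (2,1): 0.13·log₂(0.8638) = -0.0275
  (2,2): 0.18·log₂(1.5126) = 0.1075
Sum = 0.061 bits.

0.061 bits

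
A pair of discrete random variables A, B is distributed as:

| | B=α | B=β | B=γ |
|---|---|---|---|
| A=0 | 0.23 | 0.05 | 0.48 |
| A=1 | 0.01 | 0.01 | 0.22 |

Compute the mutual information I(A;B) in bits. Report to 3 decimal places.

0.067 bits

Marginals: p(A) = (0.7600, 0.2400), p(B) = (0.2400, 0.0600, 0.7000).
I(A;B) = Σ p(x,y)·log₂[p(x,y)/(p(x)p(y))].
  (0,α): 0.23·log₂(1.2610) = 0.0769
  (0,β): 0.05·log₂(1.0965) = 0.0066
  (0,γ): 0.48·log₂(0.9023) = -0.0712
  (1,α): 0.01·log₂(0.1736) = -0.0253
  (1,β): 0.01·log₂(0.6944) = -0.0053
  (1,γ): 0.22·log₂(1.3095) = 0.0856
Sum = 0.067 bits.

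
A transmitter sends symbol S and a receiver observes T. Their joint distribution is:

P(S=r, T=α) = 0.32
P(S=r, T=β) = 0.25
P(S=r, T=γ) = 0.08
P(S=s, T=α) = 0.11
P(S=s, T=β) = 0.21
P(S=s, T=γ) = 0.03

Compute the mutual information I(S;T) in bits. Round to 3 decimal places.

0.031 bits

Marginals: p(S) = (0.6500, 0.3500), p(T) = (0.4300, 0.4600, 0.1100).
I(S;T) = H(S) + H(T) − H(S,T).
H(S) = 0.9341, H(T) = 1.3892, H(S,T) = 2.2924.
I(S;T) = 0.9341 + 1.3892 − 2.2924 = 0.031 bits.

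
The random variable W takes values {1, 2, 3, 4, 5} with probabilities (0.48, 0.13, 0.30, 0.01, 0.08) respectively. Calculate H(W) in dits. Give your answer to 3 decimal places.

0.533 dits

H(W) = −Σ p·log₁₀ p.
  −(0.48)·log₁₀(0.48) = 0.1530
  −(0.13)·log₁₀(0.13) = 0.1152
  −(0.30)·log₁₀(0.30) = 0.1569
  −(0.01)·log₁₀(0.01) = 0.0200
  −(0.08)·log₁₀(0.08) = 0.0878
Sum: 0.1530 + 0.1152 + 0.1569 + 0.0200 + 0.0878 = 0.533 dits.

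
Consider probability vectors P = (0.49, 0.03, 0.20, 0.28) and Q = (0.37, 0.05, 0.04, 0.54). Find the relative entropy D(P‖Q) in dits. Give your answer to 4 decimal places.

0.1130 dits

D(P‖Q) = Σ p·log₁₀(p/q).
  0.49·log₁₀(0.49/0.37) = 0.05978
  0.03·log₁₀(0.03/0.05) = -0.00666
  0.20·log₁₀(0.20/0.04) = 0.13979
  0.28·log₁₀(0.28/0.54) = -0.07987
D(P‖Q) = 0.1130 dits.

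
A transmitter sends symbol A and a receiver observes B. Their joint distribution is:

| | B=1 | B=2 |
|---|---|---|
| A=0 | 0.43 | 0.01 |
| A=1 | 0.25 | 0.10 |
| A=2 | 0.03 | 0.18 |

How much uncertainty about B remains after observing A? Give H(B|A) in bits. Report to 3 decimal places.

0.495 bits

Chain rule: H(B|A) = H(A,B) − H(A).
Marginals: p(A) = (0.4400, 0.3500, 0.2100), p(B) = (0.7100, 0.2900).
H(A,B) = 2.0193 bits; H(A) = 1.5241 bits.
H(B|A) = 2.0193 − 1.5241 = 0.495 bits.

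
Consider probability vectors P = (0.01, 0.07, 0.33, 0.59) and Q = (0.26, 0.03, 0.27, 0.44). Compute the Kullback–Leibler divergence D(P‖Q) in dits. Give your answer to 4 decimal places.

0.1155 dits

D(P‖Q) = Σ p·log₁₀(p/q).
  0.01·log₁₀(0.01/0.26) = -0.01415
  0.07·log₁₀(0.07/0.03) = 0.02576
  0.33·log₁₀(0.33/0.27) = 0.02876
  0.59·log₁₀(0.59/0.44) = 0.07517
D(P‖Q) = 0.1155 dits.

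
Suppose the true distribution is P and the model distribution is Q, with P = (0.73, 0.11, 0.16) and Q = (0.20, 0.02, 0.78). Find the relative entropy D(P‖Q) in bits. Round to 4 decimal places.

1.2684 bits

D(P‖Q) = Σ p·log₂(p/q).
  0.73·log₂(0.73/0.20) = 1.36356
  0.11·log₂(0.11/0.02) = 0.27054
  0.16·log₂(0.16/0.78) = -0.36566
D(P‖Q) = 1.2684 bits.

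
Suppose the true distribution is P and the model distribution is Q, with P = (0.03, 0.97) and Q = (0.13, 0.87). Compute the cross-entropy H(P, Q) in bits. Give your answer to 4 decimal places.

0.2832 bits

H(P,Q) = −Σ p·log₂ q.
  −0.03·log₂(0.13) = 0.08830
  −0.97·log₂(0.87) = 0.19489
H(P,Q) = 0.2832 bits.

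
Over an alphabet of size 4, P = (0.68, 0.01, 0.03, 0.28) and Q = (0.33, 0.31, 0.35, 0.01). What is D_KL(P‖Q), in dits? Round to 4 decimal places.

D(P‖Q) = Σ p·log₁₀(p/q).
  0.68·log₁₀(0.68/0.33) = 0.21352
  0.01·log₁₀(0.01/0.31) = -0.01491
  0.03·log₁₀(0.03/0.35) = -0.03201
  0.28·log₁₀(0.28/0.01) = 0.40520
D(P‖Q) = 0.5718 dits.

0.5718 dits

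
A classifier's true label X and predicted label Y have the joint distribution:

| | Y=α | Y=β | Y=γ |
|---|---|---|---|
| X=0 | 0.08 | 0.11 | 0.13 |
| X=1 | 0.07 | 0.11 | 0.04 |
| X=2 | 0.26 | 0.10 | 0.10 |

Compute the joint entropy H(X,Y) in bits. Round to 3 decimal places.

2.999 bits

H(X,Y) = −Σ p(x,y)·log₂ p(x,y) over all 9 cells.
  cell (0,α): −0.08·log₂0.08 = 0.2915
  cell (0,β): −0.11·log₂0.11 = 0.3503
  cell (0,γ): −0.13·log₂0.13 = 0.3826
  cell (1,α): −0.07·log₂0.07 = 0.2686
  cell (1,β): −0.11·log₂0.11 = 0.3503
  cell (1,γ): −0.04·log₂0.04 = 0.1858
  cell (2,α): −0.26·log₂0.26 = 0.5053
  cell (2,β): −0.10·log₂0.10 = 0.3322
  cell (2,γ): −0.10·log₂0.10 = 0.3322
Sum = 2.999 bits.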